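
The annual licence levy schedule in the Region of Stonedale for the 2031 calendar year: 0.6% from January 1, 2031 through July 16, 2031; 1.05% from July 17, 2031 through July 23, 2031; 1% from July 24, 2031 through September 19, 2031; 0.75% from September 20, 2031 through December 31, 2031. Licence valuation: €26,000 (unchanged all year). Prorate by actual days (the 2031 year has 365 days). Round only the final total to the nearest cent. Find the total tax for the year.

January 1 – July 16, 2031: 197 days at 0.6% → €26,000 × 0.6% × 197/365 = €84.1973
July 17 – July 23, 2031: 7 days at 1.05% → €26,000 × 1.05% × 7/365 = €5.2356
July 24 – September 19, 2031: 58 days at 1% → €26,000 × 1% × 58/365 = €41.3151
September 20 – December 31, 2031: 103 days at 0.75% → €26,000 × 0.75% × 103/365 = €55.0274
Total = €185.7753

€185.78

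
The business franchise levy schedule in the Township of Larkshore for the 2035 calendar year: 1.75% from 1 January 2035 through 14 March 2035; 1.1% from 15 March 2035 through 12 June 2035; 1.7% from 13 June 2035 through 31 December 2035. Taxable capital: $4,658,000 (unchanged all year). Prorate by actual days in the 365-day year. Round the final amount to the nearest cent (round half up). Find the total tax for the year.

$72,760.51

1 January – 14 March 2035: 73 days at 1.75% → $4,658,000 × 1.75% × 73/365 = $16,303.0000
15 March – 12 June 2035: 90 days at 1.1% → $4,658,000 × 1.1% × 90/365 = $12,634.0274
13 June – 31 December 2035: 202 days at 1.7% → $4,658,000 × 1.7% × 202/365 = $43,823.4849
Total = $72,760.5123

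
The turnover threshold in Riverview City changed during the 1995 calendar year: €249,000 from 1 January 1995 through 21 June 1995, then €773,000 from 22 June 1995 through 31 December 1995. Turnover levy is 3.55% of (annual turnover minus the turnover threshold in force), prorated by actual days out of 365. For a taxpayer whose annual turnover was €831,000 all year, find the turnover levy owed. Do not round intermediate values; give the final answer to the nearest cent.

1 January – 21 June 1995: 172 days, exemption €249,000 → (€831,000 − €249,000) × 3.55% × 172/365 = €9,736.1425
22 June – 31 December 1995: 193 days, exemption €773,000 → (€831,000 − €773,000) × 3.55% × 193/365 = €1,088.7315
Total = €10,824.8740

€10,824.87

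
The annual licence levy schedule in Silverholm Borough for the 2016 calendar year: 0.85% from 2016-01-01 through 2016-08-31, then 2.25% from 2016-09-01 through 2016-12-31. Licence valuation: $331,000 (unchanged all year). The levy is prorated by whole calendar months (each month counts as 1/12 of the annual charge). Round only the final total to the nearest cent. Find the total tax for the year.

$4,358.17

2016-01-01 to 2016-08-31: 8 months at 0.85% → $331,000 × 0.85% × 8/12 = $1,875.6667
2016-09-01 to 2016-12-31: 4 months at 2.25% → $331,000 × 2.25% × 4/12 = $2,482.5000
Total = $4,358.1667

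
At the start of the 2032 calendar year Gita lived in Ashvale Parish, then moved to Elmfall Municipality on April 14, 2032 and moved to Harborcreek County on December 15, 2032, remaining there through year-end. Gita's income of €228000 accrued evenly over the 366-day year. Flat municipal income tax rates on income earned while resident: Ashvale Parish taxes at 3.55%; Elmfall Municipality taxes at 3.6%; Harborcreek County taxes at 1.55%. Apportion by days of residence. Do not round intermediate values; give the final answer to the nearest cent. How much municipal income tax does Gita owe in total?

€7958.51

Ashvale Parish, January 1 – April 13, 2032: 104 days → €228000 × 3.55% × 104/366 = €2299.9344
Elmfall Municipality, April 14 – December 14, 2032: 245 days → €228000 × 3.6% × 245/366 = €5494.4262
Harborcreek County, December 15 – December 31, 2032: 17 days → €228000 × 1.55% × 17/366 = €164.1475
Total = €7958.5082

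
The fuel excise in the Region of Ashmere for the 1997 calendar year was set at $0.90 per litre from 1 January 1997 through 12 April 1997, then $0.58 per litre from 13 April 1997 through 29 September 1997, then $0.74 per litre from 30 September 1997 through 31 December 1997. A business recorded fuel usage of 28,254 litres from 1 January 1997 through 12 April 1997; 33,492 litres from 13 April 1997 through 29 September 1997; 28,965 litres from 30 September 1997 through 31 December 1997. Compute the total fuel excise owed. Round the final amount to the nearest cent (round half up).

1 January – 12 April 1997: 28,254 litres at $0.90/litre → $25,428.60
13 April – 29 September 1997: 33,492 litres at $0.58/litre → $19,425.36
30 September – 31 December 1997: 28,965 litres at $0.74/litre → $21,434.10

$66,288.06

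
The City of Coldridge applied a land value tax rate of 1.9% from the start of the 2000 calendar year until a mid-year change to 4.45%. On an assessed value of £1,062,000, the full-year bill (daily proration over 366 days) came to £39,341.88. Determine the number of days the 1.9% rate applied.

Let d = days at the first rate; then 366 − d days at the second rate.
£1,062,000 × [1.9%·d + 4.45%·(366−d)] / 366 = £39,341.88
Solving gives d = 107, so the new rate took effect on April 17, 2000.

107 days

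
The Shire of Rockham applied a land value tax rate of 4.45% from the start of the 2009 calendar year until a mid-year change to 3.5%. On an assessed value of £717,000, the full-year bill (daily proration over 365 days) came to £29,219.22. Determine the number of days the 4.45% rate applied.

Let d = days at the first rate; then 365 − d days at the second rate.
£717,000 × [4.45%·d + 3.5%·(365−d)] / 365 = £29,219.22
Solving gives d = 221, so the new rate took effect on 10 Aug 2009.

221 days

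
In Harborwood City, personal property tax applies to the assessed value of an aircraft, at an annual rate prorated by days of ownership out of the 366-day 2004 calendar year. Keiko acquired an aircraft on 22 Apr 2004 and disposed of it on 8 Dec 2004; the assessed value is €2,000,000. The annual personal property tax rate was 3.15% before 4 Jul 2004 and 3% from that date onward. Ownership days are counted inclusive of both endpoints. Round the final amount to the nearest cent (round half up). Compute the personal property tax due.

€38,467.21

22 Apr – 3 Jul 2004: 73 days at 3.15% → €2,000,000 × 3.15% × 73/366 = €12,565.5738
4 Jul – 8 Dec 2004: 158 days at 3% → €2,000,000 × 3% × 158/366 = €25,901.6393
Total = €38,467.2131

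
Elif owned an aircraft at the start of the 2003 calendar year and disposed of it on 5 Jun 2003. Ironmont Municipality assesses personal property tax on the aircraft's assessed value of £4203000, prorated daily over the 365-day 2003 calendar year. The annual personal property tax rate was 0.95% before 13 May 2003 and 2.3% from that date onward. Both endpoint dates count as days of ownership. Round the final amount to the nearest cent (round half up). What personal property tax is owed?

1 Jan – 12 May 2003: 132 days at 0.95% → £4203000 × 0.95% × 132/365 = £14439.8959
13 May – 5 Jun 2003: 24 days at 2.3% → £4203000 × 2.3% × 24/365 = £6356.3178
Total = £20796.2137

£20796.21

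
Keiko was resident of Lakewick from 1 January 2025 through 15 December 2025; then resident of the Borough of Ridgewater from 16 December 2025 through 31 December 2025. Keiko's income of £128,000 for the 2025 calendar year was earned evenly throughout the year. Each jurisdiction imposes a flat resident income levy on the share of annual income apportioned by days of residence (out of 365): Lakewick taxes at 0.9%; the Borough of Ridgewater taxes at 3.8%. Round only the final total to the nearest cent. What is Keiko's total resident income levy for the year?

Lakewick, 1 January – 15 December 2025: 349 days → £128,000 × 0.9% × 349/365 = £1,101.5014
The Borough of Ridgewater, 16 December – 31 December 2025: 16 days → £128,000 × 3.8% × 16/365 = £213.2164
Total = £1,314.7178

£1,314.72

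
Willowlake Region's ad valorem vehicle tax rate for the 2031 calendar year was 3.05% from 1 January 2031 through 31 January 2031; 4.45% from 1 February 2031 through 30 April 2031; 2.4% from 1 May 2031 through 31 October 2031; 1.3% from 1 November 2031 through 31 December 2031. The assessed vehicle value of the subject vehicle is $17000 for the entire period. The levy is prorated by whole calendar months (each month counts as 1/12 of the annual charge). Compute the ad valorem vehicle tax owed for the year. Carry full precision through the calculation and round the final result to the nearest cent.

1 January – 31 January 2031: 1 month at 3.05% → $17000 × 3.05% × 1/12 = $43.2083
1 February – 30 April 2031: 3 months at 4.45% → $17000 × 4.45% × 3/12 = $189.1250
1 May – 31 October 2031: 6 months at 2.4% → $17000 × 2.4% × 6/12 = $204.0000
1 November – 31 December 2031: 2 months at 1.3% → $17000 × 1.3% × 2/12 = $36.8333
Total = $473.1667

$473.17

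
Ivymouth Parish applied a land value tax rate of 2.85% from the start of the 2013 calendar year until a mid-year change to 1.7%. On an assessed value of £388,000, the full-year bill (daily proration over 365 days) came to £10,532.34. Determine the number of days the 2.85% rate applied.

322 days

Let d = days at the first rate; then 365 − d days at the second rate.
£388,000 × [2.85%·d + 1.7%·(365−d)] / 365 = £10,532.34
Solving gives d = 322, so the new rate took effect on 19 November 2013.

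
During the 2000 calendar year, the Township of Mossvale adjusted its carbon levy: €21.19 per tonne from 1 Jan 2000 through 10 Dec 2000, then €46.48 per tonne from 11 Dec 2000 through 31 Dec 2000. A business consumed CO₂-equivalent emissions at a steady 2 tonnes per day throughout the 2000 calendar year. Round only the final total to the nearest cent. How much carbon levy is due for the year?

1 Jan – 10 Dec 2000: 345 days × 2 tonnes/day = 690 tonnes at €21.19/tonne → €14,621.10
11 Dec – 31 Dec 2000: 21 days × 2 tonnes/day = 42 tonnes at €46.48/tonne → €1,952.16

€16,573.26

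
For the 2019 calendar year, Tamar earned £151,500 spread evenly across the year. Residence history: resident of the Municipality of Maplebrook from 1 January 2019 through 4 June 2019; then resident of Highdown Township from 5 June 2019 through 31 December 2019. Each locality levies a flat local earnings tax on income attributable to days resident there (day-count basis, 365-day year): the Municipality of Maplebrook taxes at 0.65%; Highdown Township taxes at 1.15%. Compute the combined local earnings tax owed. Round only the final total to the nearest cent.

The Municipality of Maplebrook, 1 January – 4 June 2019: 155 days → £151,500 × 0.65% × 155/365 = £418.1815
Highdown Township, 5 June – 31 December 2019: 210 days → £151,500 × 1.15% × 210/365 = £1,002.3904
Total = £1,420.5719

£1,420.57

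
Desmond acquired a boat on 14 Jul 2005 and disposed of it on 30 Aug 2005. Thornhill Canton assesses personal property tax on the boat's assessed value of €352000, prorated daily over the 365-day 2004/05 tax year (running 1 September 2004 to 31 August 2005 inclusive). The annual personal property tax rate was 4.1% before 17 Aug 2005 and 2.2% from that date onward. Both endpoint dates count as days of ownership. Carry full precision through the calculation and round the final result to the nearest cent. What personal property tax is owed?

€1641.38

14 Jul – 16 Aug 2005: 34 days at 4.1% → €352000 × 4.1% × 34/365 = €1344.3507
17 Aug – 30 Aug 2005: 14 days at 2.2% → €352000 × 2.2% × 14/365 = €297.0301
Total = €1641.3808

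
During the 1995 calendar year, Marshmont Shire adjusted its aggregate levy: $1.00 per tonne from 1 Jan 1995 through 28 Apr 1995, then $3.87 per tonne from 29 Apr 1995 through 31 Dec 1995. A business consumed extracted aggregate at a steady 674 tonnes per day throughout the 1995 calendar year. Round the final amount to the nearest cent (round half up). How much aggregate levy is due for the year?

1 Jan – 28 Apr 1995: 118 days × 674 tonnes/day = 79,532 tonnes at $1.00/tonne → $79,532.00
29 Apr – 31 Dec 1995: 247 days × 674 tonnes/day = 166,478 tonnes at $3.87/tonne → $644,269.86

$723,801.86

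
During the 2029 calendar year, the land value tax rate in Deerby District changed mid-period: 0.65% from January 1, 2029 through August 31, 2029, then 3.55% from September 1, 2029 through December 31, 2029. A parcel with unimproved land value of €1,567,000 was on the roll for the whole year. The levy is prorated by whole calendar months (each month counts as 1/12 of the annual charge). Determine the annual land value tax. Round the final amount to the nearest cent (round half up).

€25,333.17

January 1 – August 31, 2029: 8 months at 0.65% → €1,567,000 × 0.65% × 8/12 = €6,790.3333
September 1 – December 31, 2029: 4 months at 3.55% → €1,567,000 × 3.55% × 4/12 = €18,542.8333
Total = €25,333.1667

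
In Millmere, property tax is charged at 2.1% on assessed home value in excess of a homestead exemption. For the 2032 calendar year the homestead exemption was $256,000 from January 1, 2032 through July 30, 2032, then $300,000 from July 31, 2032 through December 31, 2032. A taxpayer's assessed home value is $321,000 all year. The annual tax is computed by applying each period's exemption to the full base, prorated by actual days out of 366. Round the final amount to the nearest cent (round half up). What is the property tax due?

$976.21

January 1 – July 30, 2032: 212 days, exemption $256,000 → ($321,000 − $256,000) × 2.1% × 212/366 = $790.6557
July 31 – December 31, 2032: 154 days, exemption $300,000 → ($321,000 − $300,000) × 2.1% × 154/366 = $185.5574
Total = $976.2131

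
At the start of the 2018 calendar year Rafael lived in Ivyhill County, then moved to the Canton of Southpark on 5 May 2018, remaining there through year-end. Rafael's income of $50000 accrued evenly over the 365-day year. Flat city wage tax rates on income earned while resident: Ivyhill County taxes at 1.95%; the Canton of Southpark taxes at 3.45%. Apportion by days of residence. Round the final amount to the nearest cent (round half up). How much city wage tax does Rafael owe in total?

$1470.21

Ivyhill County, 1 Jan – 4 May 2018: 124 days → $50000 × 1.95% × 124/365 = $331.2329
The Canton of Southpark, 5 May – 31 Dec 2018: 241 days → $50000 × 3.45% × 241/365 = $1138.9726
Total = $1470.2055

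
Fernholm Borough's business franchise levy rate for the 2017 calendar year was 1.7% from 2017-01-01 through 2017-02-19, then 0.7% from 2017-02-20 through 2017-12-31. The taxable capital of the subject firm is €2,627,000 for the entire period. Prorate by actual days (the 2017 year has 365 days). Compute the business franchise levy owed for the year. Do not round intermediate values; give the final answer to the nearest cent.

2017-01-01 to 2017-02-19: 50 days at 1.7% → €2,627,000 × 1.7% × 50/365 = €6,117.6712
2017-02-20 to 2017-12-31: 315 days at 0.7% → €2,627,000 × 0.7% × 315/365 = €15,869.9589
Total = €21,987.6301

€21,987.63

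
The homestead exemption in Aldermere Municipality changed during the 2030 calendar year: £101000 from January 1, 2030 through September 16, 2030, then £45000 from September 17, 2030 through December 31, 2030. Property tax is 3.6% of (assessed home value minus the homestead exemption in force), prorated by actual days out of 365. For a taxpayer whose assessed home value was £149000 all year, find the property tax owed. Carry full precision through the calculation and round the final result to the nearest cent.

January 1 – September 16, 2030: 259 days, exemption £101000 → (£149000 − £101000) × 3.6% × 259/365 = £1226.1699
September 17 – December 31, 2030: 106 days, exemption £45000 → (£149000 − £45000) × 3.6% × 106/365 = £1087.2986
Total = £2313.4685

£2313.47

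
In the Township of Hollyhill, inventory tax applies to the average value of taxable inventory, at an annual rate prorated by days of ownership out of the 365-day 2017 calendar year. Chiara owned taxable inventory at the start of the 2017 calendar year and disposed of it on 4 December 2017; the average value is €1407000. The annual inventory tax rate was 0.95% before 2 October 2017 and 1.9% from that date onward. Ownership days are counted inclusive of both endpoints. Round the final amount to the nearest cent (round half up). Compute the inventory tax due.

€14721.46

1 January – 1 October 2017: 274 days at 0.95% → €1407000 × 0.95% × 274/365 = €10034.0301
2 October – 4 December 2017: 64 days at 1.9% → €1407000 × 1.9% × 64/365 = €4687.4301
Total = €14721.4603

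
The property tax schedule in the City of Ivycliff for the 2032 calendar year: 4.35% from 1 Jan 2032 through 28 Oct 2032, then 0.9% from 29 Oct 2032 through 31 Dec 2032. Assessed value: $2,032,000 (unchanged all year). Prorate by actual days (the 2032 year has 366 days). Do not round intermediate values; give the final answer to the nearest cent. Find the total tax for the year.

1 Jan – 28 Oct 2032: 302 days at 4.35% → $2,032,000 × 4.35% × 302/366 = $72,935.4754
29 Oct – 31 Dec 2032: 64 days at 0.9% → $2,032,000 × 0.9% × 64/366 = $3,197.9016
Total = $76,133.3770

$76,133.38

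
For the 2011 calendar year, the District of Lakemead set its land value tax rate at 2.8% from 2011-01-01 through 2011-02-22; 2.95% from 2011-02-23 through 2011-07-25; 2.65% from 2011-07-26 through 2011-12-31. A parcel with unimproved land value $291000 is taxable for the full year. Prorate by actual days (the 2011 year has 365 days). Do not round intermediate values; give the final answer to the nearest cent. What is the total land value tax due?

$8140.82

2011-01-01 to 2011-02-22: 53 days at 2.8% → $291000 × 2.8% × 53/365 = $1183.1342
2011-02-23 to 2011-07-25: 153 days at 2.95% → $291000 × 2.95% × 153/365 = $3598.4342
2011-07-26 to 2011-12-31: 159 days at 2.65% → $291000 × 2.65% × 159/365 = $3359.2562
Total = $8140.8247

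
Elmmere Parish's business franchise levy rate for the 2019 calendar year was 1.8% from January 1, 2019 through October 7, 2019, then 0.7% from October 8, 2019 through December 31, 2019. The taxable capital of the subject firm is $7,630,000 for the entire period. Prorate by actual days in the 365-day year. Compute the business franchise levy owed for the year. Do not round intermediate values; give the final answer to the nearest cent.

$117,794.66

January 1 – October 7, 2019: 280 days at 1.8% → $7,630,000 × 1.8% × 280/365 = $105,356.7123
October 8 – December 31, 2019: 85 days at 0.7% → $7,630,000 × 0.7% × 85/365 = $12,437.9452
Total = $117,794.6575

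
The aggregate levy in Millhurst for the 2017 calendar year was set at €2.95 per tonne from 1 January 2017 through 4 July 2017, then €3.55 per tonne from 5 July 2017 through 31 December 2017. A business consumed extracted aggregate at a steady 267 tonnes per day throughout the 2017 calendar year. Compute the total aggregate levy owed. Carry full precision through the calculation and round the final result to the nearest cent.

€316328.25

1 January – 4 July 2017: 185 days × 267 tonnes/day = 49,395 tonnes at €2.95/tonne → €145715.25
5 July – 31 December 2017: 180 days × 267 tonnes/day = 48,060 tonnes at €3.55/tonne → €170613.00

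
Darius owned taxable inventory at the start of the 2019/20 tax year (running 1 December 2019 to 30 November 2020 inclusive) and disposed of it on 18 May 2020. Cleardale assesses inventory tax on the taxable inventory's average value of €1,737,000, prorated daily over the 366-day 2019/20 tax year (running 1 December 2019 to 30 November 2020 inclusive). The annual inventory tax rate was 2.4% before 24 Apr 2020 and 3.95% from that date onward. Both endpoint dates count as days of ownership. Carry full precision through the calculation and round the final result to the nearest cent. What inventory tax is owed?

1 Dec 2019 – 23 Apr 2020: 145 days at 2.4% → €1,737,000 × 2.4% × 145/366 = €16,515.7377
24 Apr – 18 May 2020: 25 days at 3.95% → €1,737,000 × 3.95% × 25/366 = €4,686.5779
Total = €21,202.3156

€21,202.32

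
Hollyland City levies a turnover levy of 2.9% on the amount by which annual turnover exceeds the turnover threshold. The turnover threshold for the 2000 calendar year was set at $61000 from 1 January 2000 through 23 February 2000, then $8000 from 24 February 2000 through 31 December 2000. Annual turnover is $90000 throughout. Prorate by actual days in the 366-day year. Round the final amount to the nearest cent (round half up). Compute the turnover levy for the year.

$2151.23

1 January – 23 February 2000: 54 days, exemption $61000 → ($90000 − $61000) × 2.9% × 54/366 = $124.0820
24 February – 31 December 2000: 312 days, exemption $8000 → ($90000 − $8000) × 2.9% × 312/366 = $2027.1475
Total = $2151.2295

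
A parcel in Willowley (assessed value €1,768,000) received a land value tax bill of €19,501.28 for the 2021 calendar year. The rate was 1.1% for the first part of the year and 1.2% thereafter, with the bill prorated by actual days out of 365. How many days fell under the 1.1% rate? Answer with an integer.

354 days

Let d = days at the first rate; then 365 − d days at the second rate.
€1,768,000 × [1.1%·d + 1.2%·(365−d)] / 365 = €19,501.28
Solving gives d = 354, so the new rate took effect on December 21, 2021.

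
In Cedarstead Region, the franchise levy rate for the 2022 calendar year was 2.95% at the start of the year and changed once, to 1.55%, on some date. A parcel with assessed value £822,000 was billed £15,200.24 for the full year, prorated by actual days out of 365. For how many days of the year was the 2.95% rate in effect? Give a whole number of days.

Let d = days at the first rate; then 365 − d days at the second rate.
£822,000 × [2.95%·d + 1.55%·(365−d)] / 365 = £15,200.24
Solving gives d = 78, so the new rate took effect on 20 March 2022.

78 days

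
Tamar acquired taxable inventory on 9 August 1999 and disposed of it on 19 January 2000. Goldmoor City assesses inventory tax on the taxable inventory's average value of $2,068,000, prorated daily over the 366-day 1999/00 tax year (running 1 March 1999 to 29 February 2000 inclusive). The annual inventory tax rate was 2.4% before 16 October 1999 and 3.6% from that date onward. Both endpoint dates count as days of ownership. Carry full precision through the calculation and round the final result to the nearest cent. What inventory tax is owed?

9 August – 15 October 1999: 68 days at 2.4% → $2,068,000 × 2.4% × 68/366 = $9,221.2459
16 October 1999 – 19 January 2000: 96 days at 3.6% → $2,068,000 × 3.6% × 96/366 = $19,527.3443
Total = $28,748.5902

$28,748.59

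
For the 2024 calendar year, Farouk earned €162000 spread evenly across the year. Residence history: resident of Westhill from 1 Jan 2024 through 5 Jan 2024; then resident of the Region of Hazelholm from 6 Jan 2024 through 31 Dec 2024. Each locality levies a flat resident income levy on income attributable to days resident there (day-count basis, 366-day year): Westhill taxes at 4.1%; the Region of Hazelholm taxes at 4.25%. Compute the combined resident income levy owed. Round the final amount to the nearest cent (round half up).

€6881.68

Westhill, 1 Jan – 5 Jan 2024: 5 days → €162000 × 4.1% × 5/366 = €90.7377
The Region of Hazelholm, 6 Jan – 31 Dec 2024: 361 days → €162000 × 4.25% × 361/366 = €6790.9426
Total = €6881.6803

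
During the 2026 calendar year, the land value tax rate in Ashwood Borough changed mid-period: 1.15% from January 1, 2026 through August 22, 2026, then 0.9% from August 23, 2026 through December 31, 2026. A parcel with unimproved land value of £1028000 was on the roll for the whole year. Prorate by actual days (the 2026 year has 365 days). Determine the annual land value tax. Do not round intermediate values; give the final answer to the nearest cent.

£10899.62

January 1 – August 22, 2026: 234 days at 1.15% → £1028000 × 1.15% × 234/365 = £7579.0356
August 23 – December 31, 2026: 131 days at 0.9% → £1028000 × 0.9% × 131/365 = £3320.5808
Total = £10899.6164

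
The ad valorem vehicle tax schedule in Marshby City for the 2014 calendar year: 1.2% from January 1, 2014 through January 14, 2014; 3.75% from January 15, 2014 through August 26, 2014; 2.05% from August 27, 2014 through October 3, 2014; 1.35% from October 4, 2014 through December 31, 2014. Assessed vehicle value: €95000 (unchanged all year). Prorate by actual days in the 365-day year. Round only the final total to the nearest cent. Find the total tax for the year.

January 1 – January 14, 2014: 14 days at 1.2% → €95000 × 1.2% × 14/365 = €43.7260
January 15 – August 26, 2014: 224 days at 3.75% → €95000 × 3.75% × 224/365 = €2186.3014
August 27 – October 3, 2014: 38 days at 2.05% → €95000 × 2.05% × 38/365 = €202.7534
October 4 – December 31, 2014: 89 days at 1.35% → €95000 × 1.35% × 89/365 = €312.7192
Total = €2745.5000

€2745.50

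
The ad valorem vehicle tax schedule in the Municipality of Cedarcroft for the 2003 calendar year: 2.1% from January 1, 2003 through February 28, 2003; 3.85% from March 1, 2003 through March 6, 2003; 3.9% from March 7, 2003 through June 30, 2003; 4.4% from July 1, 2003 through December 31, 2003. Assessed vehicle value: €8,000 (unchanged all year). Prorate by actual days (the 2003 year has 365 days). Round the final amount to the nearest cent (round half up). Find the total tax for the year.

January 1 – February 28, 2003: 59 days at 2.1% → €8,000 × 2.1% × 59/365 = €27.1562
March 1 – March 6, 2003: 6 days at 3.85% → €8,000 × 3.85% × 6/365 = €5.0630
March 7 – June 30, 2003: 116 days at 3.9% → €8,000 × 3.9% × 116/365 = €99.1562
July 1 – December 31, 2003: 184 days at 4.4% → €8,000 × 4.4% × 184/365 = €177.4466
Total = €308.8219

€308.82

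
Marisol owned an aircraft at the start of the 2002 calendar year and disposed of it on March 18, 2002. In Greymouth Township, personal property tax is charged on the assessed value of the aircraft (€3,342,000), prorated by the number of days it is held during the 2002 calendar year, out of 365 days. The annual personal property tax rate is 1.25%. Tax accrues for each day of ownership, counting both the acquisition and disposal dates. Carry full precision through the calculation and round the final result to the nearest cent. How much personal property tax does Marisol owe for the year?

Days held (January 1 – March 18, 2002): 77 out of 365
Tax = €3,342,000 × 1.25% × 77/365 = €8,812.8082

€8,812.81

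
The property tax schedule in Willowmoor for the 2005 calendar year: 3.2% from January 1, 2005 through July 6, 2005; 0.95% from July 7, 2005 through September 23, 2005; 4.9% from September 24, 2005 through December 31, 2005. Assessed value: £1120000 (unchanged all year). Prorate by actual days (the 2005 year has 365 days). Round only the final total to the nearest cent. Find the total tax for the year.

£35550.03

January 1 – July 6, 2005: 187 days at 3.2% → £1120000 × 3.2% × 187/365 = £18361.8630
July 7 – September 23, 2005: 79 days at 0.95% → £1120000 × 0.95% × 79/365 = £2302.9041
September 24 – December 31, 2005: 99 days at 4.9% → £1120000 × 4.9% × 99/365 = £14885.2603
Total = £35550.0274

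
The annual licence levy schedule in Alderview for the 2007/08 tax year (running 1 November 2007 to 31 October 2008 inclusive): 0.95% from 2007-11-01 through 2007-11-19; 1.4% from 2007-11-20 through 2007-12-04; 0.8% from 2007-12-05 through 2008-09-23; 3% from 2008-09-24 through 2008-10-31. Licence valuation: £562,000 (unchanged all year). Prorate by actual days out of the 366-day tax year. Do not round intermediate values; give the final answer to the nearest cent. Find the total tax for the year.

2007-11-01 to 2007-11-19: 19 days at 0.95% → £562,000 × 0.95% × 19/366 = £277.1612
2007-11-20 to 2007-12-04: 15 days at 1.4% → £562,000 × 1.4% × 15/366 = £322.4590
2007-12-05 to 2008-09-23: 294 days at 0.8% → £562,000 × 0.8% × 294/366 = £3,611.5410
2008-09-24 to 2008-10-31: 38 days at 3% → £562,000 × 3% × 38/366 = £1,750.4918
Total = £5,961.6530

£5,961.65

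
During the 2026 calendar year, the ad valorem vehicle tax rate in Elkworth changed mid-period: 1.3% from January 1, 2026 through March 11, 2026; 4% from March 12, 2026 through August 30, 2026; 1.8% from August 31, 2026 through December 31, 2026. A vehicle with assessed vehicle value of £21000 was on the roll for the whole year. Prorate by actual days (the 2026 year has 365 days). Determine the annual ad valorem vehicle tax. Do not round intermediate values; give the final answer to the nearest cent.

£575.57

January 1 – March 11, 2026: 70 days at 1.3% → £21000 × 1.3% × 70/365 = £52.3562
March 12 – August 30, 2026: 172 days at 4% → £21000 × 4% × 172/365 = £395.8356
August 31 – December 31, 2026: 123 days at 1.8% → £21000 × 1.8% × 123/365 = £127.3808
Total = £575.5726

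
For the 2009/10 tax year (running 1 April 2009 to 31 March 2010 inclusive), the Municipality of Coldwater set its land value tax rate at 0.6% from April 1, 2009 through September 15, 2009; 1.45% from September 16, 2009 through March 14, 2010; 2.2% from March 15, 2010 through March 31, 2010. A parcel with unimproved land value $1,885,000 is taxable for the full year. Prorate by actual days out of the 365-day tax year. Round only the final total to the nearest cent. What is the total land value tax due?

$20,616.22

April 1 – September 15, 2009: 168 days at 0.6% → $1,885,000 × 0.6% × 168/365 = $5,205.6986
September 16, 2009 – March 14, 2010: 180 days at 1.45% → $1,885,000 × 1.45% × 180/365 = $13,479.0411
March 15 – March 31, 2010: 17 days at 2.2% → $1,885,000 × 2.2% × 17/365 = $1,931.4795
Total = $20,616.2192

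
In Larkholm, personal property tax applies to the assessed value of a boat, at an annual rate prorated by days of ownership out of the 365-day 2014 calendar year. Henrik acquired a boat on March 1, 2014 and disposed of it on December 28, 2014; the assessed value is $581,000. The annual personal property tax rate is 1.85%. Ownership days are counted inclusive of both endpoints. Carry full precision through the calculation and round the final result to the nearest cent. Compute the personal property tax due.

$8,922.73

Days held (March 1 – December 28, 2014): 303 out of 365
Tax = $581,000 × 1.85% × 303/365 = $8,922.7274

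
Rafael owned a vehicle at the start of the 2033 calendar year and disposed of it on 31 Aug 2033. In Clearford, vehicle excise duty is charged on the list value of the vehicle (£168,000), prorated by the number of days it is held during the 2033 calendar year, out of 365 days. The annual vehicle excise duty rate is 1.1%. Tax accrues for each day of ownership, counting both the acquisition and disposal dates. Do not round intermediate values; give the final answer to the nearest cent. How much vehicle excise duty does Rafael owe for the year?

Days held (1 Jan – 31 Aug 2033): 243 out of 365
Tax = £168,000 × 1.1% × 243/365 = £1,230.3123

£1,230.31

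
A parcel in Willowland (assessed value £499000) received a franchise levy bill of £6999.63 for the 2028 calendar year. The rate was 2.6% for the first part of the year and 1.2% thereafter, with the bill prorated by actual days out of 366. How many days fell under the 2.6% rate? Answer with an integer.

53 days

Let d = days at the first rate; then 366 − d days at the second rate.
£499000 × [2.6%·d + 1.2%·(366−d)] / 366 = £6999.63
Solving gives d = 53, so the new rate took effect on 23 February 2028.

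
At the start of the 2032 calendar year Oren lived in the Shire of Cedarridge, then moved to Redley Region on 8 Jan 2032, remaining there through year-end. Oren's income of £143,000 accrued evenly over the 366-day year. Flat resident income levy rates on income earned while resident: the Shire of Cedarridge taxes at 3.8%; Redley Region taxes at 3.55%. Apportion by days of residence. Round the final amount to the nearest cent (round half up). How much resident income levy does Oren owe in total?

£5,083.34

The Shire of Cedarridge, 1 Jan – 7 Jan 2032: 7 days → £143,000 × 3.8% × 7/366 = £103.9290
Redley Region, 8 Jan – 31 Dec 2032: 359 days → £143,000 × 3.55% × 359/366 = £4,979.4085
Total = £5,083.3374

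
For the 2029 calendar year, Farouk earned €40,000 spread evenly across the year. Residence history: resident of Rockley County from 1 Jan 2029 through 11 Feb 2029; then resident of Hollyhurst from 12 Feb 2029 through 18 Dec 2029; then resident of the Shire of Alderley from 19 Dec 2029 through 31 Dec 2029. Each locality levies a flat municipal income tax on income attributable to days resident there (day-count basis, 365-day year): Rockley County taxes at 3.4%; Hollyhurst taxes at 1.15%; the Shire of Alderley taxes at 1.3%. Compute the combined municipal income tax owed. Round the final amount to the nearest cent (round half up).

Rockley County, 1 Jan – 11 Feb 2029: 42 days → €40,000 × 3.4% × 42/365 = €156.4932
Hollyhurst, 12 Feb – 18 Dec 2029: 310 days → €40,000 × 1.15% × 310/365 = €390.6849
The Shire of Alderley, 19 Dec – 31 Dec 2029: 13 days → €40,000 × 1.3% × 13/365 = €18.5205
Total = €565.6986

€565.70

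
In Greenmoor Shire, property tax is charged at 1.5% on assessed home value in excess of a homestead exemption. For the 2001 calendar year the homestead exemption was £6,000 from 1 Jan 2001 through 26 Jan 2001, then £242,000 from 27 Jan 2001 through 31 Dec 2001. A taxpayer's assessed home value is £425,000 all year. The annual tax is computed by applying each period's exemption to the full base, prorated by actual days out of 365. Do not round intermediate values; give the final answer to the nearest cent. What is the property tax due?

£2,997.16

1 Jan – 26 Jan 2001: 26 days, exemption £6,000 → (£425,000 − £6,000) × 1.5% × 26/365 = £447.6986
27 Jan – 31 Dec 2001: 339 days, exemption £242,000 → (£425,000 − £242,000) × 1.5% × 339/365 = £2,549.4658
Total = £2,997.1644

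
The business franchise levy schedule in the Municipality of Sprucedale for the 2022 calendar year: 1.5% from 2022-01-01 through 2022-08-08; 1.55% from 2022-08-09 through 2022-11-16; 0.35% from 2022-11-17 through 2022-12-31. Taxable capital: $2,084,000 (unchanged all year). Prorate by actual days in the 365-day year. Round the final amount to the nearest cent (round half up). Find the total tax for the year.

$28,590.77

2022-01-01 to 2022-08-08: 220 days at 1.5% → $2,084,000 × 1.5% × 220/365 = $18,841.6438
2022-08-09 to 2022-11-16: 100 days at 1.55% → $2,084,000 × 1.55% × 100/365 = $8,849.8630
2022-11-17 to 2022-12-31: 45 days at 0.35% → $2,084,000 × 0.35% × 45/365 = $899.2603
Total = $28,590.7671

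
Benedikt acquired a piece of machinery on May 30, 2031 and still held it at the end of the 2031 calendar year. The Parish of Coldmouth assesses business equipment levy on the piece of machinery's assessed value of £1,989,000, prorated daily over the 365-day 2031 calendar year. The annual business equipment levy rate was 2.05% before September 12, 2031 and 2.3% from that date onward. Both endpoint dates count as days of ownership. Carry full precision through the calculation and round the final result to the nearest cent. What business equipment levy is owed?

£25,641.75

May 30 – September 11, 2031: 105 days at 2.05% → £1,989,000 × 2.05% × 105/365 = £11,729.6507
September 12 – December 31, 2031: 111 days at 2.3% → £1,989,000 × 2.3% × 111/365 = £13,912.1014
Total = £25,641.7521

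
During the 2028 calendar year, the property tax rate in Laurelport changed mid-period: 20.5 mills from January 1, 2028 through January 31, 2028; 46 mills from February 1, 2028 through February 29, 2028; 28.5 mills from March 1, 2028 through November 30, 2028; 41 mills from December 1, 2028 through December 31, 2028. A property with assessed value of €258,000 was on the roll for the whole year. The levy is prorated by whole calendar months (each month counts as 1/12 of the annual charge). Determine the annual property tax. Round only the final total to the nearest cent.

January 1 – January 31, 2028: 1 month at 20.5 mills → €258,000 × 2.05% × 1/12 = €440.7500
February 1 – February 29, 2028: 1 month at 46 mills → €258,000 × 4.6% × 1/12 = €989.0000
March 1 – November 30, 2028: 9 months at 28.5 mills → €258,000 × 2.85% × 9/12 = €5,514.7500
December 1 – December 31, 2028: 1 month at 41 mills → €258,000 × 4.1% × 1/12 = €881.5000
Total = €7,826.0000

€7,826.00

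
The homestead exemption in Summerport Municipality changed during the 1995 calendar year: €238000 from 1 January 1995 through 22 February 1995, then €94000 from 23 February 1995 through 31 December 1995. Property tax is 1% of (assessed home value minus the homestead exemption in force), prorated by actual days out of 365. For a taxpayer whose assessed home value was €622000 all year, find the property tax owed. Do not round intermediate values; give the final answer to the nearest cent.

1 January – 22 February 1995: 53 days, exemption €238000 → (€622000 − €238000) × 1% × 53/365 = €557.5890
23 February – 31 December 1995: 312 days, exemption €94000 → (€622000 − €94000) × 1% × 312/365 = €4513.3151
Total = €5070.9041

€5070.90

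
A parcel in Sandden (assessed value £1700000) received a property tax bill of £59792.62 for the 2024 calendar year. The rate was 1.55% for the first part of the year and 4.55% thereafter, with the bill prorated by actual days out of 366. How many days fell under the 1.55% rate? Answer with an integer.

Let d = days at the first rate; then 366 − d days at the second rate.
£1700000 × [1.55%·d + 4.55%·(366−d)] / 366 = £59792.62
Solving gives d = 126, so the new rate took effect on 6 May 2024.

126 days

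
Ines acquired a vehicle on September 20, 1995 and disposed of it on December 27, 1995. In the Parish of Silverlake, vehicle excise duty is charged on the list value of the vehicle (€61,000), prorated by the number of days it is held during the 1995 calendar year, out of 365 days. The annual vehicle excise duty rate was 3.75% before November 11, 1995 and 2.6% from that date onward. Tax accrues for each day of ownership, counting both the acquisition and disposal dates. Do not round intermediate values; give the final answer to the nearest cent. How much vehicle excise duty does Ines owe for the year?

€530.12

September 20 – November 10, 1995: 52 days at 3.75% → €61,000 × 3.75% × 52/365 = €325.8904
November 11 – December 27, 1995: 47 days at 2.6% → €61,000 × 2.6% × 47/365 = €204.2247
Total = €530.1151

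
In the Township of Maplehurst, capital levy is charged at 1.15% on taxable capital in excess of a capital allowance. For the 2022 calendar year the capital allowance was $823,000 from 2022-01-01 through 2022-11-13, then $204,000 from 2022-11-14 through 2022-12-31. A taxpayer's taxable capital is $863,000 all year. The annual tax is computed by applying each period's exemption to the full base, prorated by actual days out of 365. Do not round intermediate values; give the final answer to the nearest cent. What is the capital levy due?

2022-01-01 to 2022-11-13: 317 days, exemption $823,000 → ($863,000 − $823,000) × 1.15% × 317/365 = $399.5068
2022-11-14 to 2022-12-31: 48 days, exemption $204,000 → ($863,000 − $204,000) × 1.15% × 48/365 = $996.6247
Total = $1,396.1315

$1,396.13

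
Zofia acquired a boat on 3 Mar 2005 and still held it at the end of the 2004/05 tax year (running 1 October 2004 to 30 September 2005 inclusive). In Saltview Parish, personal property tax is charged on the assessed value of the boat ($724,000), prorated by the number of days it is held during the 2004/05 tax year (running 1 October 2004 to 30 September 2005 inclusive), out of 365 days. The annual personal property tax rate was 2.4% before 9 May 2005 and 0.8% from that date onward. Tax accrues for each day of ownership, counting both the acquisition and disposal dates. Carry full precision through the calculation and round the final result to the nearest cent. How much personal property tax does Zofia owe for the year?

3 Mar – 8 May 2005: 67 days at 2.4% → $724,000 × 2.4% × 67/365 = $3,189.5671
9 May – 30 Sep 2005: 145 days at 0.8% → $724,000 × 0.8% × 145/365 = $2,300.9315
Total = $5,490.4986

$5,490.50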